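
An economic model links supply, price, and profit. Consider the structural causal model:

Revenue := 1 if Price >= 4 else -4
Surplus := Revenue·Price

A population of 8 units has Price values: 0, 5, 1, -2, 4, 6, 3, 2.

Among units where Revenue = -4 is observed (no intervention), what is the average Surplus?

Observing Revenue=-4 restricts to units where Revenue's equation naturally yields -4: Price ∈ {0, 1, -2, 3, 2}. In that subpopulation Surplus = 0, -4, 8, -12, -8, mean -3.2.

-3.2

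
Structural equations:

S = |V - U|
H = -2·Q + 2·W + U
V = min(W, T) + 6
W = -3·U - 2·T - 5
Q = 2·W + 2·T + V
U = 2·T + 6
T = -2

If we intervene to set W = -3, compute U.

Under do(W=-3), the mechanism W = -3·U - 2·T - 5 is discarded; W is fixed at -3.
Since U is not a descendant of the intervened variable, it is unaffected.
U = 2·T + 6  [with T=-2]  = 2

2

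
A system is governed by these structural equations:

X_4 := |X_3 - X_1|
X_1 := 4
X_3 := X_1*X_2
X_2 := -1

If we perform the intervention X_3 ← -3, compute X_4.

The intervention breaks the incoming arrows to X_3: X_3 := X_1*X_2 no longer applies, and X_3 = -3.
X_4 = |X_3 - X_1|  [with X_3=-3, X_1=4]  = 7

7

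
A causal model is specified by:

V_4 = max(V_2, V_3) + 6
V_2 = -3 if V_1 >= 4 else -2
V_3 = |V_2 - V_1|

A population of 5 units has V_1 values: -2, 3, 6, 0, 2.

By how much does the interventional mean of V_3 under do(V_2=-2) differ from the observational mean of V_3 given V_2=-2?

The intervention sets V_2=-2 in all 5 units regardless of V_1. Recomputing V_3 per unit gives 0, 5, 8, 2, 4; average 3.8.
E[V_3|V_2=-2] averages over only the 4 units with V_2=-2 (V_1 = -2, 3, 0, 2): V_3 = 0, 5, 2, 4, mean 2.75.
Difference = 3.8 − 2.75 = 1.05.

1.05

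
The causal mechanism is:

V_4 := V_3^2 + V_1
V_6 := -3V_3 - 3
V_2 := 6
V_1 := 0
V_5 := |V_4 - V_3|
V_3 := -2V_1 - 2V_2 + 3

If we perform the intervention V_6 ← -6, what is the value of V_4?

81

do(V_6=-6) replaces the equation V_6 := -3V_3 - 3 with the constant V_6 = -6.
No directed path runs from V_6 to V_4, so V_4 keeps its natural value.
V_3 = -2V_1 - 2V_2 + 3  [with V_1=0, V_2=6]  = -9
V_4 = V_3^2 + V_1  [with V_3=-9, V_1=0]  = 81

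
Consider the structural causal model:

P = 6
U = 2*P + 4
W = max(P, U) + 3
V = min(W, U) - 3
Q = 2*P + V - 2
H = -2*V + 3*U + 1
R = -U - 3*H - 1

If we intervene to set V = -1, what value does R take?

The intervention breaks the incoming arrows to V: V = min(W, U) - 3 no longer applies, and V = -1.
U = 2*P + 4  [with P=6]  = 16
H = -2*V + 3*U + 1  [with V=-1, U=16]  = 51
R = -U - 3*H - 1  [with U=16, H=51]  = -170

-170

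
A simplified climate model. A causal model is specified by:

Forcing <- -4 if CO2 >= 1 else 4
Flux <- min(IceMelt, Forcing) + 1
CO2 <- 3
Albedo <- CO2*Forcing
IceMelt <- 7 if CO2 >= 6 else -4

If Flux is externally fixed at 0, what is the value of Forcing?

Under do(Flux=0), the mechanism Flux <- min(IceMelt, Forcing) + 1 is discarded; Flux is fixed at 0.
No directed path runs from Flux to Forcing, so Forcing keeps its natural value.
Forcing = -4 if CO2 >= 1 else 4  [with CO2=3]  = -4

-4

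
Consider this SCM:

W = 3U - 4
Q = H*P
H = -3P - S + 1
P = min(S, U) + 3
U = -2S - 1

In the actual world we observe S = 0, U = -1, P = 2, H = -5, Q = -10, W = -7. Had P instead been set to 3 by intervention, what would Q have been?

-24

do(P=3) replaces the equation P = min(S, U) + 3 with the constant P = 3.
H = -3P - S + 1  [with P=3, S=0]  = -8
Q = H*P  [with H=-8, P=3]  = -24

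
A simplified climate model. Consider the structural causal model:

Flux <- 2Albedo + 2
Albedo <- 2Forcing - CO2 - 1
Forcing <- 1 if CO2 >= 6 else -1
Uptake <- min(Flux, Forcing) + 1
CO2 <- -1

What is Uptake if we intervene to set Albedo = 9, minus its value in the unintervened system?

1

do(Albedo=9) replaces the equation Albedo <- 2Forcing - CO2 - 1 with the constant Albedo = 9.
Forcing = 1 if CO2 >= 6 else -1  [with CO2=-1]  = -1
Flux = 2Albedo + 2  [with Albedo=9]  = 20
Uptake = min(Flux, Forcing) + 1  [with Flux=20, Forcing=-1]  = 0
Without intervention: Forcing = 1 if CO2 >= 6 else -1  [with CO2=-1]  = -1; Albedo = 2Forcing - CO2 - 1  [with Forcing=-1, CO2=-1]  = -2; Flux = 2Albedo + 2  [with Albedo=-2]  = -2; Uptake = min(Flux, Forcing) + 1  [with Flux=-2, Forcing=-1]  = -1.
Change = 0 − (-1) = 1.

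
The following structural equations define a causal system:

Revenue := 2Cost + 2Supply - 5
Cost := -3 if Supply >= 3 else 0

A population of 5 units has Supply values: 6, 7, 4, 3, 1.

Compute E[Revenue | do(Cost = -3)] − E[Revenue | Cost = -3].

do(Cost=-3) breaks Cost's dependence on Supply. With Cost=-3 fixed, Revenue across the units is 1, 3, -3, -5, -9, mean -2.6.
E[Revenue|Cost=-3] averages over only the 4 units with Cost=-3 (Supply = 6, 7, 4, 3): Revenue = 1, 3, -3, -5, mean -1.
Difference = -2.6 − (-1) = -1.6.

-1.6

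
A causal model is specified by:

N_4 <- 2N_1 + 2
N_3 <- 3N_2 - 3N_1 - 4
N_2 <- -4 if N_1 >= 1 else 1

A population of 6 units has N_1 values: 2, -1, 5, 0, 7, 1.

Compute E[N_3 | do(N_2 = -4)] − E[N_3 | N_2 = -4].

4.25

do(N_2=-4) breaks N_2's dependence on N_1. With N_2=-4 fixed, N_3 across the units is -22, -13, -31, -16, -37, -19, mean -23.
Conditioning on N_2=-4 selects the 4 unit(s) with N_1 ∈ {2, 5, 7, 1}. Their N_3 values: -22, -31, -37, -19. Mean = -27.25.
Difference = -23 − (-27.25) = 4.25.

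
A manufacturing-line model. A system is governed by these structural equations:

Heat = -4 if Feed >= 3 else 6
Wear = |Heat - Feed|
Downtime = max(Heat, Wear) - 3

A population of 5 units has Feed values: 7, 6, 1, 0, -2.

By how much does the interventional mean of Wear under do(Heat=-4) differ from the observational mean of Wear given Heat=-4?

Under do(Heat=-4), Heat's equation is replaced by Heat=-4 for every unit. Per-unit Wear: 11, 10, 5, 4, 2. Mean = 6.4.
Observing Heat=-4 restricts to units where Heat's equation naturally yields -4: Feed ∈ {7, 6}. In that subpopulation Wear = 11, 10, mean 10.5.
Difference = 6.4 − 10.5 = -4.1.

-4.1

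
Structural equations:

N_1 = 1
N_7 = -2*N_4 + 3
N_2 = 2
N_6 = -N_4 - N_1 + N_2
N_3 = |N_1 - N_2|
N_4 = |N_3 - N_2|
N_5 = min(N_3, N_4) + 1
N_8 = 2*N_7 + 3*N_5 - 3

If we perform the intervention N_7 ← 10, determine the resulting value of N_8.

23

do(N_7=10) replaces the equation N_7 = -2*N_4 + 3 with the constant N_7 = 10.
N_3 = |N_1 - N_2|  [with N_1=1, N_2=2]  = 1
N_4 = |N_3 - N_2|  [with N_3=1, N_2=2]  = 1
N_5 = min(N_3, N_4) + 1  [with N_3=1, N_4=1]  = 2
N_8 = 2*N_7 + 3*N_5 - 3  [with N_7=10, N_5=2]  = 23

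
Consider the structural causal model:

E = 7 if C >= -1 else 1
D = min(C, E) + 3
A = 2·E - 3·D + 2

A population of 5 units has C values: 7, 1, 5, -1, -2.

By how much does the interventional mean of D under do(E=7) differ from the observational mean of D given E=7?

do(E=7) breaks E's dependence on C. With E=7 fixed, D across the units is 10, 4, 8, 2, 1, mean 5.
Conditioning on E=7 selects the 4 unit(s) with C ∈ {7, 1, 5, -1}. Their D values: 10, 4, 8, 2. Mean = 6.
Difference = 5 − 6 = -1.

-1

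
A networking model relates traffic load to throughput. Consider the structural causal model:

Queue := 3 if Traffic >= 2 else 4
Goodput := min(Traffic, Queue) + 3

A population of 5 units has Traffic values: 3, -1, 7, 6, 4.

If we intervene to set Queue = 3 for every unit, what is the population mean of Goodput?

5.2

The intervention sets Queue=3 in all 5 units regardless of Traffic. Recomputing Goodput per unit gives 6, 2, 6, 6, 6; average 5.2.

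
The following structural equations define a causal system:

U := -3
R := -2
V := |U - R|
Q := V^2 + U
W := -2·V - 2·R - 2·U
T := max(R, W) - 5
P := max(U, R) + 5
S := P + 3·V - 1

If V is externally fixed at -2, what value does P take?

The intervention breaks the incoming arrows to V: V := |U - R| no longer applies, and V = -2.
P is not downstream of the intervention, so its value is determined by the original equations.
P = max(U, R) + 5  [with U=-3, R=-2]  = 3

3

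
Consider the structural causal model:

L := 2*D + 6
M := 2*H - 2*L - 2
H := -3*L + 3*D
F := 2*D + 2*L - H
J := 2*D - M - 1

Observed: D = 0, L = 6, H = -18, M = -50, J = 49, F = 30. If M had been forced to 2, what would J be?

-3

Intervening sets M = 2 and removes its equation (M := 2*H - 2*L - 2).
J = 2*D - M - 1  [with D=0, M=2]  = -3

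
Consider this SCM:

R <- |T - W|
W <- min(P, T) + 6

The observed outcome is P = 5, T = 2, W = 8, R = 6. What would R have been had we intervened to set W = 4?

2

The intervention breaks the incoming arrows to W: W <- min(P, T) + 6 no longer applies, and W = 4.
R = |T - W|  [with T=2, W=4]  = 2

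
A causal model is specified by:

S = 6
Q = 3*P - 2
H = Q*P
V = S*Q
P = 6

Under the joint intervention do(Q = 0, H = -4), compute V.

0

Setting Q = 0, H = -4 by intervention discards those variables' equations.
V = S*Q  [with S=6, Q=0]  = 0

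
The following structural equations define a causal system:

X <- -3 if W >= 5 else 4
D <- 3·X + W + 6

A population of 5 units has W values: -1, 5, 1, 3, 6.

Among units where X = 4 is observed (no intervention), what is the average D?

19

E[D|X=4] averages over only the 3 units with X=4 (W = -1, 1, 3): D = 17, 19, 21, mean 19.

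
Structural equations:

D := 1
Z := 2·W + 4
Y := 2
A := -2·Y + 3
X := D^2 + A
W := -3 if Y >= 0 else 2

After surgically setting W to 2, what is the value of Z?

8

Under do(W=2), the mechanism W := -3 if Y >= 0 else 2 is discarded; W is fixed at 2.
Z = 2·W + 4  [with W=2]  = 8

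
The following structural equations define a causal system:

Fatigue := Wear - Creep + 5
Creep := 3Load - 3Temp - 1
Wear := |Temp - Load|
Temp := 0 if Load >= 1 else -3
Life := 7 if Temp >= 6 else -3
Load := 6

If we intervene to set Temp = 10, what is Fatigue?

22

do(Temp=10) replaces the equation Temp := 0 if Load >= 1 else -3 with the constant Temp = 10.
Creep = 3Load - 3Temp - 1  [with Load=6, Temp=10]  = -13
Wear = |Temp - Load|  [with Temp=10, Load=6]  = 4
Fatigue = Wear - Creep + 5  [with Wear=4, Creep=-13]  = 22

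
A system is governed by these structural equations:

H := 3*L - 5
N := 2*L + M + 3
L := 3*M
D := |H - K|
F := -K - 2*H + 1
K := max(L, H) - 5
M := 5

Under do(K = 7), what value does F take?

The intervention breaks the incoming arrows to K: K := max(L, H) - 5 no longer applies, and K = 7.
L = 3*M  [with M=5]  = 15
H = 3*L - 5  [with L=15]  = 40
F = -K - 2*H + 1  [with K=7, H=40]  = -86

-86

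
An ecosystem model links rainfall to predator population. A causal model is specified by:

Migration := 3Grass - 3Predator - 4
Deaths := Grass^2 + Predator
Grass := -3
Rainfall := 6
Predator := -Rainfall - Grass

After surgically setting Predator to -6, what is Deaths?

3

The intervention breaks the incoming arrows to Predator: Predator := -Rainfall - Grass no longer applies, and Predator = -6.
Deaths = Grass^2 + Predator  [with Grass=-3, Predator=-6]  = 3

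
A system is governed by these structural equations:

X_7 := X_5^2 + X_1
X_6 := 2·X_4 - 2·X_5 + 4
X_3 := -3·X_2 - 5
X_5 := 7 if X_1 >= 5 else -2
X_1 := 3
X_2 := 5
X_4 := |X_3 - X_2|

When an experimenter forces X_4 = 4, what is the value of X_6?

16

Under do(X_4=4), the mechanism X_4 := |X_3 - X_2| is discarded; X_4 is fixed at 4.
X_5 = 7 if X_1 >= 5 else -2  [with X_1=3]  = -2
X_6 = 2·X_4 - 2·X_5 + 4  [with X_4=4, X_5=-2]  = 16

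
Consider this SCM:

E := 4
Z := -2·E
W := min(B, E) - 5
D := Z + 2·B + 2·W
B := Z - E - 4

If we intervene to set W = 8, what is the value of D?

Intervening sets W = 8 and removes its equation (W := min(B, E) - 5).
Z = -2·E  [with E=4]  = -8
B = Z - E - 4  [with Z=-8, E=4]  = -16
D = Z + 2·B + 2·W  [with Z=-8, B=-16, W=8]  = -24

-24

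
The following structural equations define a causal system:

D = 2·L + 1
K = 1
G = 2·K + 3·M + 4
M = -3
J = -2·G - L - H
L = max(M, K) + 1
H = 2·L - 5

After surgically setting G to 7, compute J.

-15

Under do(G=7), the mechanism G = 2·K + 3·M + 4 is discarded; G is fixed at 7.
L = max(M, K) + 1  [with M=-3, K=1]  = 2
H = 2·L - 5  [with L=2]  = -1
J = -2·G - L - H  [with G=7, L=2, H=-1]  = -15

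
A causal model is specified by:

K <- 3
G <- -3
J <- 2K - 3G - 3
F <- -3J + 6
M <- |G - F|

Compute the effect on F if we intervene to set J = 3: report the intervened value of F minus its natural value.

27

The intervention breaks the incoming arrows to J: J <- 2K - 3G - 3 no longer applies, and J = 3.
F = -3J + 6  [with J=3]  = -3
Without intervention: J = 2K - 3G - 3  [with K=3, G=-3]  = 12; F = -3J + 6  [with J=12]  = -30.
Change = -3 − (-30) = 27.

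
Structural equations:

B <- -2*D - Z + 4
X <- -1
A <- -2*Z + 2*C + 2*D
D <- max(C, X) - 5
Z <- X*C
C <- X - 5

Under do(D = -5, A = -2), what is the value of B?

The joint intervention fixes D = -5, A = -2, removing each variable's own equation.
C = X - 5  [with X=-1]  = -6
Z = X*C  [with X=-1, C=-6]  = 6
B = -2*D - Z + 4  [with D=-5, Z=6]  = 8

8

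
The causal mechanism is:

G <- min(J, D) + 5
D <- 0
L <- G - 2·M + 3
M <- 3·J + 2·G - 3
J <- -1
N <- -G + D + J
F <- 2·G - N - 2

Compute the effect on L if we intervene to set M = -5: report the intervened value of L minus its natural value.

The intervention breaks the incoming arrows to M: M <- 3·J + 2·G - 3 no longer applies, and M = -5.
G = min(J, D) + 5  [with J=-1, D=0]  = 4
L = G - 2·M + 3  [with G=4, M=-5]  = 17
Without intervention: G = min(J, D) + 5  [with J=-1, D=0]  = 4; M = 3·J + 2·G - 3  [with J=-1, G=4]  = 2; L = G - 2·M + 3  [with G=4, M=2]  = 3.
Change = 17 − 3 = 14.

14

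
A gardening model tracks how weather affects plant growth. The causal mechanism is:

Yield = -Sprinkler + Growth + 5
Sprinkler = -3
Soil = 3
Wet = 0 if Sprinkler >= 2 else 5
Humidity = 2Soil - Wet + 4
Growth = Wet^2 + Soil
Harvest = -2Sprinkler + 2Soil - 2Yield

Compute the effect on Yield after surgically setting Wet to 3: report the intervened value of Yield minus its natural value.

The intervention breaks the incoming arrows to Wet: Wet = 0 if Sprinkler >= 2 else 5 no longer applies, and Wet = 3.
Growth = Wet^2 + Soil  [with Wet=3, Soil=3]  = 12
Yield = -Sprinkler + Growth + 5  [with Sprinkler=-3, Growth=12]  = 20
Without intervention: Wet = 0 if Sprinkler >= 2 else 5  [with Sprinkler=-3]  = 5; Growth = Wet^2 + Soil  [with Wet=5, Soil=3]  = 28; Yield = -Sprinkler + Growth + 5  [with Sprinkler=-3, Growth=28]  = 36.
Change = 20 − 36 = -16.

-16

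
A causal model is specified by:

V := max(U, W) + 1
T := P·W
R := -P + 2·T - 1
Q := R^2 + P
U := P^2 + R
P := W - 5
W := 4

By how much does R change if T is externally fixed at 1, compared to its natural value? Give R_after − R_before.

The intervention breaks the incoming arrows to T: T := P·W no longer applies, and T = 1.
P = W - 5  [with W=4]  = -1
R = -P + 2·T - 1  [with P=-1, T=1]  = 2
Without intervention: P = W - 5  [with W=4]  = -1; T = P·W  [with P=-1, W=4]  = -4; R = -P + 2·T - 1  [with P=-1, T=-4]  = -8.
Change = 2 − (-8) = 10.

10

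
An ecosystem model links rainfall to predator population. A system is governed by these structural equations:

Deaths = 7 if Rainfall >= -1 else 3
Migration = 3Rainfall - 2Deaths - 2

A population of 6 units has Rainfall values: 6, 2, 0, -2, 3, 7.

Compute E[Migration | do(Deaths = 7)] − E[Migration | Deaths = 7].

Every unit gets Deaths=7 under the intervention. Migration values become 2, -10, -16, -22, -7, 5; E[Migration|do(Deaths=7)] = -8.
Observing Deaths=7 restricts to units where Deaths's equation naturally yields 7: Rainfall ∈ {6, 2, 0, 3, 7}. In that subpopulation Migration = 2, -10, -16, -7, 5, mean -5.2.
Difference = -8 − (-5.2) = -2.8.

-2.8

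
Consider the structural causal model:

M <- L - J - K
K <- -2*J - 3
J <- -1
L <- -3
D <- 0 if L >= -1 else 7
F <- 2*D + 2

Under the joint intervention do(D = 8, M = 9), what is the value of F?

Setting D = 8, M = 9 by intervention discards those variables' equations.
F = 2*D + 2  [with D=8]  = 18

18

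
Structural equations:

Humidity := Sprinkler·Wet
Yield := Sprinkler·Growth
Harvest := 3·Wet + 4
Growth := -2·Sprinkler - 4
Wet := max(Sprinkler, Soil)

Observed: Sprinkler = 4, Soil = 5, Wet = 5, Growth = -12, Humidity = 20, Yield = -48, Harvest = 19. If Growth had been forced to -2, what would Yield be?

Under do(Growth=-2), the mechanism Growth := -2·Sprinkler - 4 is discarded; Growth is fixed at -2.
Yield = Sprinkler·Growth  [with Sprinkler=4, Growth=-2]  = -8

-8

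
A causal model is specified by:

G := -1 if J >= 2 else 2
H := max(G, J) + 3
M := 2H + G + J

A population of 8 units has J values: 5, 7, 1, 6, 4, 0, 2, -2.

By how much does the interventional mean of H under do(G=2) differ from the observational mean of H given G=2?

The intervention sets G=2 in all 8 units regardless of J. Recomputing H per unit gives 8, 10, 5, 9, 7, 5, 5, 5; average 6.75.
E[H|G=2] averages over only the 3 units with G=2 (J = 1, 0, -2): H = 5, 5, 5, mean 5.
Difference = 6.75 − 5 = 1.75.

1.75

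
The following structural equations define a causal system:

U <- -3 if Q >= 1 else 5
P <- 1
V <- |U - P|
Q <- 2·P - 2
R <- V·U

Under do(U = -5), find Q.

0

Under do(U=-5), the mechanism U <- -3 if Q >= 1 else 5 is discarded; U is fixed at -5.
Since Q is not a descendant of the intervened variable, it is unaffected.
Q = 2·P - 2  [with P=1]  = 0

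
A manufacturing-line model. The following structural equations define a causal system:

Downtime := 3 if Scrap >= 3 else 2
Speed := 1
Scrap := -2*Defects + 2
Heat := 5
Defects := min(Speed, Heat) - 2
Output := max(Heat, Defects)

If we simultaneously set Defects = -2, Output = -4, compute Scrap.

6

The joint intervention fixes Defects = -2, Output = -4, removing each variable's own equation.
Scrap = -2*Defects + 2  [with Defects=-2]  = 6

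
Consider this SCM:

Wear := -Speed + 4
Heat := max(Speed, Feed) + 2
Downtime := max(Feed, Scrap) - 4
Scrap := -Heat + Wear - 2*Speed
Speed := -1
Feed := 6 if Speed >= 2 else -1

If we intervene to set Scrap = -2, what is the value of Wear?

5

The intervention breaks the incoming arrows to Scrap: Scrap := -Heat + Wear - 2*Speed no longer applies, and Scrap = -2.
Since Wear is not a descendant of the intervened variable, it is unaffected.
Wear = -Speed + 4  [with Speed=-1]  = 5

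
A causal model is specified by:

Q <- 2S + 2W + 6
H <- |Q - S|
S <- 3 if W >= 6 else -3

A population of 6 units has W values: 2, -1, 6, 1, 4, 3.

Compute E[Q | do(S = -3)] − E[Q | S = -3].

The intervention sets S=-3 in all 6 units regardless of W. Recomputing Q per unit gives 4, -2, 12, 2, 8, 6; average 5.
Observing S=-3 restricts to units where S's equation naturally yields -3: W ∈ {2, -1, 1, 4, 3}. In that subpopulation Q = 4, -2, 2, 8, 6, mean 3.6.
Difference = 5 − 3.6 = 1.4.

1.4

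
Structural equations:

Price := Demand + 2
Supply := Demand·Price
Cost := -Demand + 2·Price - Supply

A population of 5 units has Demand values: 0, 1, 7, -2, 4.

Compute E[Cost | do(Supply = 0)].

6

Every unit gets Supply=0 under the intervention. Cost values become 4, 5, 11, 2, 8; E[Cost|do(Supply=0)] = 6.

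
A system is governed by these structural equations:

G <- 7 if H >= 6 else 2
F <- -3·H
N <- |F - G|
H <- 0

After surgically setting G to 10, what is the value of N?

Under do(G=10), the mechanism G <- 7 if H >= 6 else 2 is discarded; G is fixed at 10.
F = -3·H  [with H=0]  = 0
N = |F - G|  [with F=0, G=10]  = 10

10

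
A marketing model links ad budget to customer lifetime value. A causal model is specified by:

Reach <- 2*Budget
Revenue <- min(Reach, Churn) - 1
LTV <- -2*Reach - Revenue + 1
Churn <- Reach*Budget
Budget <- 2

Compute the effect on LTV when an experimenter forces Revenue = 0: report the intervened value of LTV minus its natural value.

3

Intervening sets Revenue = 0 and removes its equation (Revenue <- min(Reach, Churn) - 1).
Reach = 2*Budget  [with Budget=2]  = 4
LTV = -2*Reach - Revenue + 1  [with Reach=4, Revenue=0]  = -7
Without intervention: Reach = 2*Budget  [with Budget=2]  = 4; Churn = Reach*Budget  [with Reach=4, Budget=2]  = 8; Revenue = min(Reach, Churn) - 1  [with Reach=4, Churn=8]  = 3; LTV = -2*Reach - Revenue + 1  [with Reach=4, Revenue=3]  = -10.
Change = -7 − (-10) = 3.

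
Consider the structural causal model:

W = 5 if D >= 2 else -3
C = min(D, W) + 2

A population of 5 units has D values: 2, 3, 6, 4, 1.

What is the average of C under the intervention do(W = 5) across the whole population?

Under do(W=5), W's equation is replaced by W=5 for every unit. Per-unit C: 4, 5, 7, 6, 3. Mean = 5.

5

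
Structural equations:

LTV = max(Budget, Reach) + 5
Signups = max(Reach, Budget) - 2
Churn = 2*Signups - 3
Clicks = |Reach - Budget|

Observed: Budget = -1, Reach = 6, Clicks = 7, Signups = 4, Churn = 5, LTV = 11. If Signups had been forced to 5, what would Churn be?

7

Intervening sets Signups = 5 and removes its equation (Signups = max(Reach, Budget) - 2).
Churn = 2*Signups - 3  [with Signups=5]  = 7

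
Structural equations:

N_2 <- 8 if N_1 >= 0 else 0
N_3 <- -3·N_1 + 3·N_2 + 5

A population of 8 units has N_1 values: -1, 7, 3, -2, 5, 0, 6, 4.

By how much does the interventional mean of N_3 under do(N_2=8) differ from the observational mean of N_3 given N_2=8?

Every unit gets N_2=8 under the intervention. N_3 values become 32, 8, 20, 35, 14, 29, 11, 17; E[N_3|do(N_2=8)] = 20.75.
E[N_3|N_2=8] averages over only the 6 units with N_2=8 (N_1 = 7, 3, 5, 0, 6, 4): N_3 = 8, 20, 14, 29, 11, 17, mean 16.5.
Difference = 20.75 − 16.5 = 4.25.

4.25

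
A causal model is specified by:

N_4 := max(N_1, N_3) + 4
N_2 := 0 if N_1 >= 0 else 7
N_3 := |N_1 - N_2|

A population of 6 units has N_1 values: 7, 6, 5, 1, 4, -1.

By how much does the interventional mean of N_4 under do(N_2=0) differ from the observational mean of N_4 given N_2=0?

-0.6

do(N_2=0) breaks N_2's dependence on N_1. With N_2=0 fixed, N_4 across the units is 11, 10, 9, 5, 8, 5, mean 8.
Conditioning on N_2=0 selects the 5 unit(s) with N_1 ∈ {7, 6, 5, 1, 4}. Their N_4 values: 11, 10, 9, 5, 8. Mean = 8.6.
Difference = 8 − 8.6 = -0.6.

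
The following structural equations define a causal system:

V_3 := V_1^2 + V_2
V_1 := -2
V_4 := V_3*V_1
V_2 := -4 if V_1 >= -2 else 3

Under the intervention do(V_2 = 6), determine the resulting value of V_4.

-20

Under do(V_2=6), the mechanism V_2 := -4 if V_1 >= -2 else 3 is discarded; V_2 is fixed at 6.
V_3 = V_1^2 + V_2  [with V_1=-2, V_2=6]  = 10
V_4 = V_3*V_1  [with V_3=10, V_1=-2]  = -20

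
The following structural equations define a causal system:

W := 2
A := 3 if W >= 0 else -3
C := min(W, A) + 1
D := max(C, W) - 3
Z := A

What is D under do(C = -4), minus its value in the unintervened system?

The intervention breaks the incoming arrows to C: C := min(W, A) + 1 no longer applies, and C = -4.
D = max(C, W) - 3  [with C=-4, W=2]  = -1
Without intervention: A = 3 if W >= 0 else -3  [with W=2]  = 3; C = min(W, A) + 1  [with W=2, A=3]  = 3; D = max(C, W) - 3  [with C=3, W=2]  = 0.
Change = -1 − 0 = -1.

-1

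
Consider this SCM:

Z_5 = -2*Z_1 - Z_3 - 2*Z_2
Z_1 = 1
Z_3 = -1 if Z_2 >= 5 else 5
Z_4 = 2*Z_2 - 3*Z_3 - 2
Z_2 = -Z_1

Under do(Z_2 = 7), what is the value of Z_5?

-15

do(Z_2=7) replaces the equation Z_2 = -Z_1 with the constant Z_2 = 7.
Z_3 = -1 if Z_2 >= 5 else 5  [with Z_2=7]  = -1
Z_5 = -2*Z_1 - Z_3 - 2*Z_2  [with Z_1=1, Z_3=-1, Z_2=7]  = -15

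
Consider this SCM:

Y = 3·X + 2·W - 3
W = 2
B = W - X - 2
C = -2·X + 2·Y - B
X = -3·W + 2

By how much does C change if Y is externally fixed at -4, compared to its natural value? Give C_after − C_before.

14

do(Y=-4) replaces the equation Y = 3·X + 2·W - 3 with the constant Y = -4.
X = -3·W + 2  [with W=2]  = -4
B = W - X - 2  [with W=2, X=-4]  = 4
C = -2·X + 2·Y - B  [with X=-4, Y=-4, B=4]  = -4
Without intervention: X = -3·W + 2  [with W=2]  = -4; Y = 3·X + 2·W - 3  [with X=-4, W=2]  = -11; B = W - X - 2  [with W=2, X=-4]  = 4; C = -2·X + 2·Y - B  [with X=-4, Y=-11, B=4]  = -18.
Change = -4 − (-18) = 14.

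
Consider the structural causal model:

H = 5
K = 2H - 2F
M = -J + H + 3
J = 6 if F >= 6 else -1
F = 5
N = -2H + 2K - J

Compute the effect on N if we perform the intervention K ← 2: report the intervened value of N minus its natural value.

do(K=2) replaces the equation K = 2H - 2F with the constant K = 2.
J = 6 if F >= 6 else -1  [with F=5]  = -1
N = -2H + 2K - J  [with H=5, K=2, J=-1]  = -5
Without intervention: K = 2H - 2F  [with H=5, F=5]  = 0; J = 6 if F >= 6 else -1  [with F=5]  = -1; N = -2H + 2K - J  [with H=5, K=0, J=-1]  = -9.
Change = -5 − (-9) = 4.

4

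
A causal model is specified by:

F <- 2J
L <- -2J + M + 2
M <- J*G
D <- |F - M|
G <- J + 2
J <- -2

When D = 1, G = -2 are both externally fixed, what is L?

The joint intervention fixes D = 1, G = -2, removing each variable's own equation.
M = J*G  [with J=-2, G=-2]  = 4
L = -2J + M + 2  [with J=-2, M=4]  = 10

10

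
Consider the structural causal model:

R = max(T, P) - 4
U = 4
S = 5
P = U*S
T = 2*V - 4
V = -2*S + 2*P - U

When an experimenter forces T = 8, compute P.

20

do(T=8) replaces the equation T = 2*V - 4 with the constant T = 8.
P is not downstream of the intervention, so its value is determined by the original equations.
P = U*S  [with U=4, S=5]  = 20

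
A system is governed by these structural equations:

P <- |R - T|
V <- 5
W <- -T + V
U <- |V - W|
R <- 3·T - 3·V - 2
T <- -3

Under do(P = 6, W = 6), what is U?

1

Under do(P = 6, W = 6), each intervened variable's structural equation is replaced by its fixed value.
U = |V - W|  [with V=5, W=6]  = 1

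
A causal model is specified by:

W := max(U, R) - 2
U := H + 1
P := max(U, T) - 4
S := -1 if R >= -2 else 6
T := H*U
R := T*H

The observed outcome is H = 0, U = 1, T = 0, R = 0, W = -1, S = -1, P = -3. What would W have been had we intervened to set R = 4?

Intervening sets R = 4 and removes its equation (R := T*H).
U = H + 1  [with H=0]  = 1
W = max(U, R) - 2  [with U=1, R=4]  = 2

2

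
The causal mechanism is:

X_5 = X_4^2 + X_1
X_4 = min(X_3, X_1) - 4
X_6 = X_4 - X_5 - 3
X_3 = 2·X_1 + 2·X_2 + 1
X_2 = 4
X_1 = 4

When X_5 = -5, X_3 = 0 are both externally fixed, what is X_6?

The joint intervention fixes X_5 = -5, X_3 = 0, removing each variable's own equation.
X_4 = min(X_3, X_1) - 4  [with X_3=0, X_1=4]  = -4
X_6 = X_4 - X_5 - 3  [with X_4=-4, X_5=-5]  = -2

-2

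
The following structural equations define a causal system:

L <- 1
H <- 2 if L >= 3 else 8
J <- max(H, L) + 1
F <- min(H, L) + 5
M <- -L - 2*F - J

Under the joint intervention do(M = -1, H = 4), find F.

Setting M = -1, H = 4 by intervention discards those variables' equations.
F = min(H, L) + 5  [with H=4, L=1]  = 6

6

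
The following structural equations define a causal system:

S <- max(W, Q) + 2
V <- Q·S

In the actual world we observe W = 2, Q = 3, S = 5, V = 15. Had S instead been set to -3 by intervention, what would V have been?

The intervention breaks the incoming arrows to S: S <- max(W, Q) + 2 no longer applies, and S = -3.
V = Q·S  [with Q=3, S=-3]  = -9

-9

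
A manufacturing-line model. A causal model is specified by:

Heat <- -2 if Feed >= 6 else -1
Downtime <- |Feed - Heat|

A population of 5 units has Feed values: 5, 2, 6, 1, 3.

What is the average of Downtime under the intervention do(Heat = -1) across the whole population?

4.4

Every unit gets Heat=-1 under the intervention. Downtime values become 6, 3, 7, 2, 4; E[Downtime|do(Heat=-1)] = 4.4.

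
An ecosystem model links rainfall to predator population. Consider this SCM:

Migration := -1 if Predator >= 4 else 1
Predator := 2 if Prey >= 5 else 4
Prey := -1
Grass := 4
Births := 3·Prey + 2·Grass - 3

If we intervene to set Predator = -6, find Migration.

do(Predator=-6) replaces the equation Predator := 2 if Prey >= 5 else 4 with the constant Predator = -6.
Migration = -1 if Predator >= 4 else 1  [with Predator=-6]  = 1

1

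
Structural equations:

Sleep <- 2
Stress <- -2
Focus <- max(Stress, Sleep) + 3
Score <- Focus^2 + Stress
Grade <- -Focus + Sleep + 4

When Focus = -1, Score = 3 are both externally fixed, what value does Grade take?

7

Setting Focus = -1, Score = 3 by intervention discards those variables' equations.
Grade = -Focus + Sleep + 4  [with Focus=-1, Sleep=2]  = 7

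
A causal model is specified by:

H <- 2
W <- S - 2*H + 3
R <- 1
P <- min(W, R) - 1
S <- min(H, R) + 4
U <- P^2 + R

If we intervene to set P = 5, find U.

The intervention breaks the incoming arrows to P: P <- min(W, R) - 1 no longer applies, and P = 5.
U = P^2 + R  [with P=5, R=1]  = 26

26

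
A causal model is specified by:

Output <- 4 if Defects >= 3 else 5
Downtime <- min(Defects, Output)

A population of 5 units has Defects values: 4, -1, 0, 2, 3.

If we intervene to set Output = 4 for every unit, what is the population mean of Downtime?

Under do(Output=4), Output's equation is replaced by Output=4 for every unit. Per-unit Downtime: 4, -1, 0, 2, 3. Mean = 1.6.

1.6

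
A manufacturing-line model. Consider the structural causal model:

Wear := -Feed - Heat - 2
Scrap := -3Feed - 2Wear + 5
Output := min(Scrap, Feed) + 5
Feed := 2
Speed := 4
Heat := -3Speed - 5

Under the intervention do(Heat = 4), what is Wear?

The intervention breaks the incoming arrows to Heat: Heat := -3Speed - 5 no longer applies, and Heat = 4.
Wear = -Feed - Heat - 2  [with Feed=2, Heat=4]  = -8

-8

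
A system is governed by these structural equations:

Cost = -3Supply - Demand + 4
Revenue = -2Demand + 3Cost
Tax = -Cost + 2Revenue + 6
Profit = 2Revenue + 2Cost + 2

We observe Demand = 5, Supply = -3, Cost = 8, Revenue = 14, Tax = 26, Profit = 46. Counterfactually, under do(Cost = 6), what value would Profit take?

The intervention breaks the incoming arrows to Cost: Cost = -3Supply - Demand + 4 no longer applies, and Cost = 6.
Revenue = -2Demand + 3Cost  [with Demand=5, Cost=6]  = 8
Profit = 2Revenue + 2Cost + 2  [with Revenue=8, Cost=6]  = 30

30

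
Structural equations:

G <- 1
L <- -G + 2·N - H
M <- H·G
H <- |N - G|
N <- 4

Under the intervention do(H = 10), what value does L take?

-3

do(H=10) replaces the equation H <- |N - G| with the constant H = 10.
L = -G + 2·N - H  [with G=1, N=4, H=10]  = -3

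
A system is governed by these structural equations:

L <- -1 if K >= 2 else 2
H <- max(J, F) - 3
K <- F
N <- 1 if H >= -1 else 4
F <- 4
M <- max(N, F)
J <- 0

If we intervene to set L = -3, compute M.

4

Intervening sets L = -3 and removes its equation (L <- -1 if K >= 2 else 2).
No directed path runs from L to M, so M keeps its natural value.
H = max(J, F) - 3  [with J=0, F=4]  = 1
N = 1 if H >= -1 else 4  [with H=1]  = 1
M = max(N, F)  [with N=1, F=4]  = 4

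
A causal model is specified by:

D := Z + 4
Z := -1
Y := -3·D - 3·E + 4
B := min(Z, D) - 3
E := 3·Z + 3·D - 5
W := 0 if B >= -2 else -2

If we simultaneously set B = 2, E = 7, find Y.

-26

Setting B = 2, E = 7 by intervention discards those variables' equations.
D = Z + 4  [with Z=-1]  = 3
Y = -3·D - 3·E + 4  [with D=3, E=7]  = -26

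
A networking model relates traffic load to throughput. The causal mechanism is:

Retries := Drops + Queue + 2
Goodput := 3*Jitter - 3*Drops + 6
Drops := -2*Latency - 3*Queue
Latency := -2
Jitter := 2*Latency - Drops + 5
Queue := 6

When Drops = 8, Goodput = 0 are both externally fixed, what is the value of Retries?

Setting Drops = 8, Goodput = 0 by intervention discards those variables' equations.
Retries = Drops + Queue + 2  [with Drops=8, Queue=6]  = 16

16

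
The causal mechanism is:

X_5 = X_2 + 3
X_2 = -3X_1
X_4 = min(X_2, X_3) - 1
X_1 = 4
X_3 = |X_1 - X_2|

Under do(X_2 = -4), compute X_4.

-5

Under do(X_2=-4), the mechanism X_2 = -3X_1 is discarded; X_2 is fixed at -4.
X_3 = |X_1 - X_2|  [with X_1=4, X_2=-4]  = 8
X_4 = min(X_2, X_3) - 1  [with X_2=-4, X_3=8]  = -5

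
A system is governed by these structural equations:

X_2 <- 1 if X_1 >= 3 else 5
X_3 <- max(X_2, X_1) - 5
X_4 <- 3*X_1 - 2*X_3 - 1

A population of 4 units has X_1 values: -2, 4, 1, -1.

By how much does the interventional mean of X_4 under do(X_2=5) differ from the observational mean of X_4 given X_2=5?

Under do(X_2=5), X_2's equation is replaced by X_2=5 for every unit. Per-unit X_4: -7, 11, 2, -4. Mean = 0.5.
Observing X_2=5 restricts to units where X_2's equation naturally yields 5: X_1 ∈ {-2, 1, -1}. In that subpopulation X_4 = -7, 2, -4, mean -3.
Difference = 0.5 − (-3) = 3.5.

3.5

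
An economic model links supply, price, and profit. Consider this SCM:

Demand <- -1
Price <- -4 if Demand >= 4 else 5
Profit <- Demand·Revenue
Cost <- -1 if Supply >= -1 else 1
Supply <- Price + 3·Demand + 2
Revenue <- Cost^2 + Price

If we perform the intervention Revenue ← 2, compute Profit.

The intervention breaks the incoming arrows to Revenue: Revenue <- Cost^2 + Price no longer applies, and Revenue = 2.
Profit = Demand·Revenue  [with Demand=-1, Revenue=2]  = -2

-2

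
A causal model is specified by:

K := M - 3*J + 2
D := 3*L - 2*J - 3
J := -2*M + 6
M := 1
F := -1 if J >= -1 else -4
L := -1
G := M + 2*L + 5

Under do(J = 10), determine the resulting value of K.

-27

The intervention breaks the incoming arrows to J: J := -2*M + 6 no longer applies, and J = 10.
K = M - 3*J + 2  [with M=1, J=10]  = -27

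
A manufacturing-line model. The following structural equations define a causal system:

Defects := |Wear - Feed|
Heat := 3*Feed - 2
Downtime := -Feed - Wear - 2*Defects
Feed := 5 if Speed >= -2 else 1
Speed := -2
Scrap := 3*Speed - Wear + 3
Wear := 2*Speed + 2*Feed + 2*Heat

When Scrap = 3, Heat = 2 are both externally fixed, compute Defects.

Under do(Scrap = 3, Heat = 2), each intervened variable's structural equation is replaced by its fixed value.
Feed = 5 if Speed >= -2 else 1  [with Speed=-2]  = 5
Wear = 2*Speed + 2*Feed + 2*Heat  [with Speed=-2, Feed=5, Heat=2]  = 10
Defects = |Wear - Feed|  [with Wear=10, Feed=5]  = 5

5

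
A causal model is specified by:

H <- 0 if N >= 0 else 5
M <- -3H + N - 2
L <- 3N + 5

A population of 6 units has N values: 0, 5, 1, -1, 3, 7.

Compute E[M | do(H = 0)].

The intervention sets H=0 in all 6 units regardless of N. Recomputing M per unit gives -2, 3, -1, -3, 1, 5; average 0.5.

0.5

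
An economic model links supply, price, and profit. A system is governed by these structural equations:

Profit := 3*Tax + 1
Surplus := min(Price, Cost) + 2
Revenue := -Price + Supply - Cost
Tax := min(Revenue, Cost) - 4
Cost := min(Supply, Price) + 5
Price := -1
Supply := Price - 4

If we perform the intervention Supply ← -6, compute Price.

Under do(Supply=-6), the mechanism Supply := Price - 4 is discarded; Supply is fixed at -6.
Price is not downstream of the intervention, so its value is determined by the original equations.

-1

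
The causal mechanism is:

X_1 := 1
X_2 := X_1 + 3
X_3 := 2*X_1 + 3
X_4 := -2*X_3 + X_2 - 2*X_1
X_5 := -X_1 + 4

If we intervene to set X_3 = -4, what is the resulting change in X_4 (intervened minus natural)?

The intervention breaks the incoming arrows to X_3: X_3 := 2*X_1 + 3 no longer applies, and X_3 = -4.
X_2 = X_1 + 3  [with X_1=1]  = 4
X_4 = -2*X_3 + X_2 - 2*X_1  [with X_3=-4, X_2=4, X_1=1]  = 10
Without intervention: X_2 = X_1 + 3  [with X_1=1]  = 4; X_3 = 2*X_1 + 3  [with X_1=1]  = 5; X_4 = -2*X_3 + X_2 - 2*X_1  [with X_3=5, X_2=4, X_1=1]  = -8.
Change = 10 − (-8) = 18.

18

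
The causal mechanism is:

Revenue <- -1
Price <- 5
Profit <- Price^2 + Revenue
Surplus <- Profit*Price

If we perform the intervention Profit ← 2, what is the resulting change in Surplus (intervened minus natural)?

The intervention breaks the incoming arrows to Profit: Profit <- Price^2 + Revenue no longer applies, and Profit = 2.
Surplus = Profit*Price  [with Profit=2, Price=5]  = 10
Without intervention: Profit = Price^2 + Revenue  [with Price=5, Revenue=-1]  = 24; Surplus = Profit*Price  [with Profit=24, Price=5]  = 120.
Change = 10 − 120 = -110.

-110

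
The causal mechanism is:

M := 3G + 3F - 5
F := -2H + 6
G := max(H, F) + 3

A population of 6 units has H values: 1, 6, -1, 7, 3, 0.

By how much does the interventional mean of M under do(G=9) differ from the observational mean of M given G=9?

2

Under do(G=9), G's equation is replaced by G=9 for every unit. Per-unit M: 34, 4, 46, -2, 22, 40. Mean = 24.
Observing G=9 restricts to units where G's equation naturally yields 9: H ∈ {6, 0}. In that subpopulation M = 4, 40, mean 22.
Difference = 24 − 22 = 2.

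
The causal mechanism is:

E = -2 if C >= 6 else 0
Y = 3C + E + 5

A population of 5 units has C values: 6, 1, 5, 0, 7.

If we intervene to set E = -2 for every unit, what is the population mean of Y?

Every unit gets E=-2 under the intervention. Y values become 21, 6, 18, 3, 24; E[Y|do(E=-2)] = 14.4.

14.4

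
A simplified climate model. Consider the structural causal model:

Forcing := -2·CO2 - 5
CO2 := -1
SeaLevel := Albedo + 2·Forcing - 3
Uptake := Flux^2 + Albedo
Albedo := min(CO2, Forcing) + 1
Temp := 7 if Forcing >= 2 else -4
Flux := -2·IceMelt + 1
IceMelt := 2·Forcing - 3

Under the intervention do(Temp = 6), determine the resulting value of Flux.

The intervention breaks the incoming arrows to Temp: Temp := 7 if Forcing >= 2 else -4 no longer applies, and Temp = 6.
Flux is not downstream of the intervention, so its value is determined by the original equations.
Forcing = -2·CO2 - 5  [with CO2=-1]  = -3
IceMelt = 2·Forcing - 3  [with Forcing=-3]  = -9
Flux = -2·IceMelt + 1  [with IceMelt=-9]  = 19

19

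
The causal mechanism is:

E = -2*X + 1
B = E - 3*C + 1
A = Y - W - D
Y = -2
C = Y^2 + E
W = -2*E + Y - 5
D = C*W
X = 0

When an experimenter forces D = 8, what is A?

-1

Intervening sets D = 8 and removes its equation (D = C*W).
E = -2*X + 1  [with X=0]  = 1
W = -2*E + Y - 5  [with E=1, Y=-2]  = -9
A = Y - W - D  [with Y=-2, W=-9, D=8]  = -1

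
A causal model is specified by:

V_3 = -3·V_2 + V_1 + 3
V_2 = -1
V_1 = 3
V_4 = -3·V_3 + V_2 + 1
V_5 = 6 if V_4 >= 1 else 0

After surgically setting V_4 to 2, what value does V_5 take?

6

Intervening sets V_4 = 2 and removes its equation (V_4 = -3·V_3 + V_2 + 1).
V_5 = 6 if V_4 >= 1 else 0  [with V_4=2]  = 6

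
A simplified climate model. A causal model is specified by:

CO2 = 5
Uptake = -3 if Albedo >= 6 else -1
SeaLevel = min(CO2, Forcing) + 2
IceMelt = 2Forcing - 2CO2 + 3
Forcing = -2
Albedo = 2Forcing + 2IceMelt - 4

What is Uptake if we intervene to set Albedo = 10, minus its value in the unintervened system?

-2

Under do(Albedo=10), the mechanism Albedo = 2Forcing + 2IceMelt - 4 is discarded; Albedo is fixed at 10.
Uptake = -3 if Albedo >= 6 else -1  [with Albedo=10]  = -3
Without intervention: IceMelt = 2Forcing - 2CO2 + 3  [with Forcing=-2, CO2=5]  = -11; Albedo = 2Forcing + 2IceMelt - 4  [with Forcing=-2, IceMelt=-11]  = -30; Uptake = -3 if Albedo >= 6 else -1  [with Albedo=-30]  = -1.
Change = -3 − (-1) = -2.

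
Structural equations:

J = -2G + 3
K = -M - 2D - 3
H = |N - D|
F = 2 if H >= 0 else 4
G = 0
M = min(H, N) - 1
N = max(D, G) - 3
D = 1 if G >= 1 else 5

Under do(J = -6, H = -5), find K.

-7

Under do(J = -6, H = -5), each intervened variable's structural equation is replaced by its fixed value.
D = 1 if G >= 1 else 5  [with G=0]  = 5
N = max(D, G) - 3  [with D=5, G=0]  = 2
M = min(H, N) - 1  [with H=-5, N=2]  = -6
K = -M - 2D - 3  [with M=-6, D=5]  = -7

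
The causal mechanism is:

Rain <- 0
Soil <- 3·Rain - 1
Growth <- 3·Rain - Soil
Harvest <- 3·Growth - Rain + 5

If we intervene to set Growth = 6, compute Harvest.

The intervention breaks the incoming arrows to Growth: Growth <- 3·Rain - Soil no longer applies, and Growth = 6.
Harvest = 3·Growth - Rain + 5  [with Growth=6, Rain=0]  = 23

23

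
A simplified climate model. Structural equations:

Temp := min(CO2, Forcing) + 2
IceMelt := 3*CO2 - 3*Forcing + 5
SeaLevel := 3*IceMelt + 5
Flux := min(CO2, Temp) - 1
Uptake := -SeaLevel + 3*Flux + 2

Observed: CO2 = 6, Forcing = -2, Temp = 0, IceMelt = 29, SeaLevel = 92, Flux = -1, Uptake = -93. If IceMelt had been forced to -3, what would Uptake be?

The intervention breaks the incoming arrows to IceMelt: IceMelt := 3*CO2 - 3*Forcing + 5 no longer applies, and IceMelt = -3.
Temp = min(CO2, Forcing) + 2  [with CO2=6, Forcing=-2]  = 0
SeaLevel = 3*IceMelt + 5  [with IceMelt=-3]  = -4
Flux = min(CO2, Temp) - 1  [with CO2=6, Temp=0]  = -1
Uptake = -SeaLevel + 3*Flux + 2  [with SeaLevel=-4, Flux=-1]  = 3

3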